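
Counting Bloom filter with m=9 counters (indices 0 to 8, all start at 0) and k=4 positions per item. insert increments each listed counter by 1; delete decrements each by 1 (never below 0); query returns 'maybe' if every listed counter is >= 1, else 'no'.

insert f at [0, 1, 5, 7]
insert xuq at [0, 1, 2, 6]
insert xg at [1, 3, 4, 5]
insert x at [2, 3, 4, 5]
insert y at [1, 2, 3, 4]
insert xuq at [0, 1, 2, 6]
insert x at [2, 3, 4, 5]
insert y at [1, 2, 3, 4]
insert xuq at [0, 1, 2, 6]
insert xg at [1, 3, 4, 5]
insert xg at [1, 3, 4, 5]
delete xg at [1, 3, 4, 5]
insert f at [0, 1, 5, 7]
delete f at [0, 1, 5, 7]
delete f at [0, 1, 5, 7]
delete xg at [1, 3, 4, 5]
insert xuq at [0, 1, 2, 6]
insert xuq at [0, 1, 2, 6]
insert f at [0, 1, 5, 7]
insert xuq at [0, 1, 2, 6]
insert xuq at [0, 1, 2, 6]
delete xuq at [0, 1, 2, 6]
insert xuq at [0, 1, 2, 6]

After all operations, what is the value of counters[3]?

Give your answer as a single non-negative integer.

Answer: 5

Derivation:
Step 1: insert f at [0, 1, 5, 7] -> counters=[1,1,0,0,0,1,0,1,0]
Step 2: insert xuq at [0, 1, 2, 6] -> counters=[2,2,1,0,0,1,1,1,0]
Step 3: insert xg at [1, 3, 4, 5] -> counters=[2,3,1,1,1,2,1,1,0]
Step 4: insert x at [2, 3, 4, 5] -> counters=[2,3,2,2,2,3,1,1,0]
Step 5: insert y at [1, 2, 3, 4] -> counters=[2,4,3,3,3,3,1,1,0]
Step 6: insert xuq at [0, 1, 2, 6] -> counters=[3,5,4,3,3,3,2,1,0]
Step 7: insert x at [2, 3, 4, 5] -> counters=[3,5,5,4,4,4,2,1,0]
Step 8: insert y at [1, 2, 3, 4] -> counters=[3,6,6,5,5,4,2,1,0]
Step 9: insert xuq at [0, 1, 2, 6] -> counters=[4,7,7,5,5,4,3,1,0]
Step 10: insert xg at [1, 3, 4, 5] -> counters=[4,8,7,6,6,5,3,1,0]
Step 11: insert xg at [1, 3, 4, 5] -> counters=[4,9,7,7,7,6,3,1,0]
Step 12: delete xg at [1, 3, 4, 5] -> counters=[4,8,7,6,6,5,3,1,0]
Step 13: insert f at [0, 1, 5, 7] -> counters=[5,9,7,6,6,6,3,2,0]
Step 14: delete f at [0, 1, 5, 7] -> counters=[4,8,7,6,6,5,3,1,0]
Step 15: delete f at [0, 1, 5, 7] -> counters=[3,7,7,6,6,4,3,0,0]
Step 16: delete xg at [1, 3, 4, 5] -> counters=[3,6,7,5,5,3,3,0,0]
Step 17: insert xuq at [0, 1, 2, 6] -> counters=[4,7,8,5,5,3,4,0,0]
Step 18: insert xuq at [0, 1, 2, 6] -> counters=[5,8,9,5,5,3,5,0,0]
Step 19: insert f at [0, 1, 5, 7] -> counters=[6,9,9,5,5,4,5,1,0]
Step 20: insert xuq at [0, 1, 2, 6] -> counters=[7,10,10,5,5,4,6,1,0]
Step 21: insert xuq at [0, 1, 2, 6] -> counters=[8,11,11,5,5,4,7,1,0]
Step 22: delete xuq at [0, 1, 2, 6] -> counters=[7,10,10,5,5,4,6,1,0]
Step 23: insert xuq at [0, 1, 2, 6] -> counters=[8,11,11,5,5,4,7,1,0]
Final counters=[8,11,11,5,5,4,7,1,0] -> counters[3]=5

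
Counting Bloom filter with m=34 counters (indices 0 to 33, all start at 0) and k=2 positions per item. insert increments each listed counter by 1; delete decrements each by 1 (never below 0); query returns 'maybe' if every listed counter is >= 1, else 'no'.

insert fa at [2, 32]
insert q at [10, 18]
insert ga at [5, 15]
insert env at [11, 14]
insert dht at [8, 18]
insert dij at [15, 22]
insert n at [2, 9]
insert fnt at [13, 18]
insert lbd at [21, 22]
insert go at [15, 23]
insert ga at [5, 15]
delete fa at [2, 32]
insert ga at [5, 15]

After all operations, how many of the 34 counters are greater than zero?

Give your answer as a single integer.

Answer: 13

Derivation:
Step 1: insert fa at [2, 32] -> counters=[0,0,1,0,0,0,0,0,0,0,0,0,0,0,0,0,0,0,0,0,0,0,0,0,0,0,0,0,0,0,0,0,1,0]
Step 2: insert q at [10, 18] -> counters=[0,0,1,0,0,0,0,0,0,0,1,0,0,0,0,0,0,0,1,0,0,0,0,0,0,0,0,0,0,0,0,0,1,0]
Step 3: insert ga at [5, 15] -> counters=[0,0,1,0,0,1,0,0,0,0,1,0,0,0,0,1,0,0,1,0,0,0,0,0,0,0,0,0,0,0,0,0,1,0]
Step 4: insert env at [11, 14] -> counters=[0,0,1,0,0,1,0,0,0,0,1,1,0,0,1,1,0,0,1,0,0,0,0,0,0,0,0,0,0,0,0,0,1,0]
Step 5: insert dht at [8, 18] -> counters=[0,0,1,0,0,1,0,0,1,0,1,1,0,0,1,1,0,0,2,0,0,0,0,0,0,0,0,0,0,0,0,0,1,0]
Step 6: insert dij at [15, 22] -> counters=[0,0,1,0,0,1,0,0,1,0,1,1,0,0,1,2,0,0,2,0,0,0,1,0,0,0,0,0,0,0,0,0,1,0]
Step 7: insert n at [2, 9] -> counters=[0,0,2,0,0,1,0,0,1,1,1,1,0,0,1,2,0,0,2,0,0,0,1,0,0,0,0,0,0,0,0,0,1,0]
Step 8: insert fnt at [13, 18] -> counters=[0,0,2,0,0,1,0,0,1,1,1,1,0,1,1,2,0,0,3,0,0,0,1,0,0,0,0,0,0,0,0,0,1,0]
Step 9: insert lbd at [21, 22] -> counters=[0,0,2,0,0,1,0,0,1,1,1,1,0,1,1,2,0,0,3,0,0,1,2,0,0,0,0,0,0,0,0,0,1,0]
Step 10: insert go at [15, 23] -> counters=[0,0,2,0,0,1,0,0,1,1,1,1,0,1,1,3,0,0,3,0,0,1,2,1,0,0,0,0,0,0,0,0,1,0]
Step 11: insert ga at [5, 15] -> counters=[0,0,2,0,0,2,0,0,1,1,1,1,0,1,1,4,0,0,3,0,0,1,2,1,0,0,0,0,0,0,0,0,1,0]
Step 12: delete fa at [2, 32] -> counters=[0,0,1,0,0,2,0,0,1,1,1,1,0,1,1,4,0,0,3,0,0,1,2,1,0,0,0,0,0,0,0,0,0,0]
Step 13: insert ga at [5, 15] -> counters=[0,0,1,0,0,3,0,0,1,1,1,1,0,1,1,5,0,0,3,0,0,1,2,1,0,0,0,0,0,0,0,0,0,0]
Final counters=[0,0,1,0,0,3,0,0,1,1,1,1,0,1,1,5,0,0,3,0,0,1,2,1,0,0,0,0,0,0,0,0,0,0] -> 13 nonzero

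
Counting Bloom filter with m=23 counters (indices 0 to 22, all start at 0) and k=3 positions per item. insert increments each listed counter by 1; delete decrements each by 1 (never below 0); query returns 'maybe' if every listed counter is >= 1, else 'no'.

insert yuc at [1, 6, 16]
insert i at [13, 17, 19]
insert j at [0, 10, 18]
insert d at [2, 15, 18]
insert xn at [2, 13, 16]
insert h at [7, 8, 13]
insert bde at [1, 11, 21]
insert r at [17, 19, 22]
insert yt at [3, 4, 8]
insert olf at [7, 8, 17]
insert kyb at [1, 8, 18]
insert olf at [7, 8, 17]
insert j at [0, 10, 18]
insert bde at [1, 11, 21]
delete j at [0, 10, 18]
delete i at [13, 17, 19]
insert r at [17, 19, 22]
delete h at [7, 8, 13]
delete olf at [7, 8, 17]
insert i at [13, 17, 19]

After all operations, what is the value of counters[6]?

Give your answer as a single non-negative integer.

Step 1: insert yuc at [1, 6, 16] -> counters=[0,1,0,0,0,0,1,0,0,0,0,0,0,0,0,0,1,0,0,0,0,0,0]
Step 2: insert i at [13, 17, 19] -> counters=[0,1,0,0,0,0,1,0,0,0,0,0,0,1,0,0,1,1,0,1,0,0,0]
Step 3: insert j at [0, 10, 18] -> counters=[1,1,0,0,0,0,1,0,0,0,1,0,0,1,0,0,1,1,1,1,0,0,0]
Step 4: insert d at [2, 15, 18] -> counters=[1,1,1,0,0,0,1,0,0,0,1,0,0,1,0,1,1,1,2,1,0,0,0]
Step 5: insert xn at [2, 13, 16] -> counters=[1,1,2,0,0,0,1,0,0,0,1,0,0,2,0,1,2,1,2,1,0,0,0]
Step 6: insert h at [7, 8, 13] -> counters=[1,1,2,0,0,0,1,1,1,0,1,0,0,3,0,1,2,1,2,1,0,0,0]
Step 7: insert bde at [1, 11, 21] -> counters=[1,2,2,0,0,0,1,1,1,0,1,1,0,3,0,1,2,1,2,1,0,1,0]
Step 8: insert r at [17, 19, 22] -> counters=[1,2,2,0,0,0,1,1,1,0,1,1,0,3,0,1,2,2,2,2,0,1,1]
Step 9: insert yt at [3, 4, 8] -> counters=[1,2,2,1,1,0,1,1,2,0,1,1,0,3,0,1,2,2,2,2,0,1,1]
Step 10: insert olf at [7, 8, 17] -> counters=[1,2,2,1,1,0,1,2,3,0,1,1,0,3,0,1,2,3,2,2,0,1,1]
Step 11: insert kyb at [1, 8, 18] -> counters=[1,3,2,1,1,0,1,2,4,0,1,1,0,3,0,1,2,3,3,2,0,1,1]
Step 12: insert olf at [7, 8, 17] -> counters=[1,3,2,1,1,0,1,3,5,0,1,1,0,3,0,1,2,4,3,2,0,1,1]
Step 13: insert j at [0, 10, 18] -> counters=[2,3,2,1,1,0,1,3,5,0,2,1,0,3,0,1,2,4,4,2,0,1,1]
Step 14: insert bde at [1, 11, 21] -> counters=[2,4,2,1,1,0,1,3,5,0,2,2,0,3,0,1,2,4,4,2,0,2,1]
Step 15: delete j at [0, 10, 18] -> counters=[1,4,2,1,1,0,1,3,5,0,1,2,0,3,0,1,2,4,3,2,0,2,1]
Step 16: delete i at [13, 17, 19] -> counters=[1,4,2,1,1,0,1,3,5,0,1,2,0,2,0,1,2,3,3,1,0,2,1]
Step 17: insert r at [17, 19, 22] -> counters=[1,4,2,1,1,0,1,3,5,0,1,2,0,2,0,1,2,4,3,2,0,2,2]
Step 18: delete h at [7, 8, 13] -> counters=[1,4,2,1,1,0,1,2,4,0,1,2,0,1,0,1,2,4,3,2,0,2,2]
Step 19: delete olf at [7, 8, 17] -> counters=[1,4,2,1,1,0,1,1,3,0,1,2,0,1,0,1,2,3,3,2,0,2,2]
Step 20: insert i at [13, 17, 19] -> counters=[1,4,2,1,1,0,1,1,3,0,1,2,0,2,0,1,2,4,3,3,0,2,2]
Final counters=[1,4,2,1,1,0,1,1,3,0,1,2,0,2,0,1,2,4,3,3,0,2,2] -> counters[6]=1

Answer: 1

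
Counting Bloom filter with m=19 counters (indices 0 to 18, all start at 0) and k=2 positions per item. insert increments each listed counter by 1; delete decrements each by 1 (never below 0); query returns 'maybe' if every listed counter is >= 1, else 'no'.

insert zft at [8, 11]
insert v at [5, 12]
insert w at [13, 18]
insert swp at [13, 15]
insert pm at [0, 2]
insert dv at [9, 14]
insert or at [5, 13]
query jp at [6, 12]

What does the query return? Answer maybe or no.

Step 1: insert zft at [8, 11] -> counters=[0,0,0,0,0,0,0,0,1,0,0,1,0,0,0,0,0,0,0]
Step 2: insert v at [5, 12] -> counters=[0,0,0,0,0,1,0,0,1,0,0,1,1,0,0,0,0,0,0]
Step 3: insert w at [13, 18] -> counters=[0,0,0,0,0,1,0,0,1,0,0,1,1,1,0,0,0,0,1]
Step 4: insert swp at [13, 15] -> counters=[0,0,0,0,0,1,0,0,1,0,0,1,1,2,0,1,0,0,1]
Step 5: insert pm at [0, 2] -> counters=[1,0,1,0,0,1,0,0,1,0,0,1,1,2,0,1,0,0,1]
Step 6: insert dv at [9, 14] -> counters=[1,0,1,0,0,1,0,0,1,1,0,1,1,2,1,1,0,0,1]
Step 7: insert or at [5, 13] -> counters=[1,0,1,0,0,2,0,0,1,1,0,1,1,3,1,1,0,0,1]
Query jp: check counters[6]=0 counters[12]=1 -> no

Answer: no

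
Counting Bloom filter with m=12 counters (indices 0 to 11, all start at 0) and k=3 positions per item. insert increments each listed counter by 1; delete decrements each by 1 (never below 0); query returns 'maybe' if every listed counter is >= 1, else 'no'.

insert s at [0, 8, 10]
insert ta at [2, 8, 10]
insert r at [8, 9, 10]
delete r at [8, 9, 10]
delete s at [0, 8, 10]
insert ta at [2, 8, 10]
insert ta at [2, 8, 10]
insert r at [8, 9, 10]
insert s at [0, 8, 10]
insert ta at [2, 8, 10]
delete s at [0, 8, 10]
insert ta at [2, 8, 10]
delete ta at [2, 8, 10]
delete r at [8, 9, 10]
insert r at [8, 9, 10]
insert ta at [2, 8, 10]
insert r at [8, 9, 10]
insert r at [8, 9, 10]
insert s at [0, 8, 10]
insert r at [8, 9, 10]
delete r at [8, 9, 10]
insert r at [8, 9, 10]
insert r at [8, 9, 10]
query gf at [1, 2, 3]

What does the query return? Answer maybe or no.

Answer: no

Derivation:
Step 1: insert s at [0, 8, 10] -> counters=[1,0,0,0,0,0,0,0,1,0,1,0]
Step 2: insert ta at [2, 8, 10] -> counters=[1,0,1,0,0,0,0,0,2,0,2,0]
Step 3: insert r at [8, 9, 10] -> counters=[1,0,1,0,0,0,0,0,3,1,3,0]
Step 4: delete r at [8, 9, 10] -> counters=[1,0,1,0,0,0,0,0,2,0,2,0]
Step 5: delete s at [0, 8, 10] -> counters=[0,0,1,0,0,0,0,0,1,0,1,0]
Step 6: insert ta at [2, 8, 10] -> counters=[0,0,2,0,0,0,0,0,2,0,2,0]
Step 7: insert ta at [2, 8, 10] -> counters=[0,0,3,0,0,0,0,0,3,0,3,0]
Step 8: insert r at [8, 9, 10] -> counters=[0,0,3,0,0,0,0,0,4,1,4,0]
Step 9: insert s at [0, 8, 10] -> counters=[1,0,3,0,0,0,0,0,5,1,5,0]
Step 10: insert ta at [2, 8, 10] -> counters=[1,0,4,0,0,0,0,0,6,1,6,0]
Step 11: delete s at [0, 8, 10] -> counters=[0,0,4,0,0,0,0,0,5,1,5,0]
Step 12: insert ta at [2, 8, 10] -> counters=[0,0,5,0,0,0,0,0,6,1,6,0]
Step 13: delete ta at [2, 8, 10] -> counters=[0,0,4,0,0,0,0,0,5,1,5,0]
Step 14: delete r at [8, 9, 10] -> counters=[0,0,4,0,0,0,0,0,4,0,4,0]
Step 15: insert r at [8, 9, 10] -> counters=[0,0,4,0,0,0,0,0,5,1,5,0]
Step 16: insert ta at [2, 8, 10] -> counters=[0,0,5,0,0,0,0,0,6,1,6,0]
Step 17: insert r at [8, 9, 10] -> counters=[0,0,5,0,0,0,0,0,7,2,7,0]
Step 18: insert r at [8, 9, 10] -> counters=[0,0,5,0,0,0,0,0,8,3,8,0]
Step 19: insert s at [0, 8, 10] -> counters=[1,0,5,0,0,0,0,0,9,3,9,0]
Step 20: insert r at [8, 9, 10] -> counters=[1,0,5,0,0,0,0,0,10,4,10,0]
Step 21: delete r at [8, 9, 10] -> counters=[1,0,5,0,0,0,0,0,9,3,9,0]
Step 22: insert r at [8, 9, 10] -> counters=[1,0,5,0,0,0,0,0,10,4,10,0]
Step 23: insert r at [8, 9, 10] -> counters=[1,0,5,0,0,0,0,0,11,5,11,0]
Query gf: check counters[1]=0 counters[2]=5 counters[3]=0 -> no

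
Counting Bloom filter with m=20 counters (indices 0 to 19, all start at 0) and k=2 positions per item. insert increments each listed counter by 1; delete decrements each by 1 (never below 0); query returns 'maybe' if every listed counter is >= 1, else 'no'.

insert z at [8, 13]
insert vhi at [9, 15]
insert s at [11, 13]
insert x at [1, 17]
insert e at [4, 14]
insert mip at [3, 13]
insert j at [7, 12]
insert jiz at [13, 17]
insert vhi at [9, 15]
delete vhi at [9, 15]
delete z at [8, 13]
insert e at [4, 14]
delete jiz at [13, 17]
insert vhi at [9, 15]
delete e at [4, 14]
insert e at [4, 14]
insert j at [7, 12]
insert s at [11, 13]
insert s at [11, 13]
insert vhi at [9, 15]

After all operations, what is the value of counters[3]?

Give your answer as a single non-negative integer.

Answer: 1

Derivation:
Step 1: insert z at [8, 13] -> counters=[0,0,0,0,0,0,0,0,1,0,0,0,0,1,0,0,0,0,0,0]
Step 2: insert vhi at [9, 15] -> counters=[0,0,0,0,0,0,0,0,1,1,0,0,0,1,0,1,0,0,0,0]
Step 3: insert s at [11, 13] -> counters=[0,0,0,0,0,0,0,0,1,1,0,1,0,2,0,1,0,0,0,0]
Step 4: insert x at [1, 17] -> counters=[0,1,0,0,0,0,0,0,1,1,0,1,0,2,0,1,0,1,0,0]
Step 5: insert e at [4, 14] -> counters=[0,1,0,0,1,0,0,0,1,1,0,1,0,2,1,1,0,1,0,0]
Step 6: insert mip at [3, 13] -> counters=[0,1,0,1,1,0,0,0,1,1,0,1,0,3,1,1,0,1,0,0]
Step 7: insert j at [7, 12] -> counters=[0,1,0,1,1,0,0,1,1,1,0,1,1,3,1,1,0,1,0,0]
Step 8: insert jiz at [13, 17] -> counters=[0,1,0,1,1,0,0,1,1,1,0,1,1,4,1,1,0,2,0,0]
Step 9: insert vhi at [9, 15] -> counters=[0,1,0,1,1,0,0,1,1,2,0,1,1,4,1,2,0,2,0,0]
Step 10: delete vhi at [9, 15] -> counters=[0,1,0,1,1,0,0,1,1,1,0,1,1,4,1,1,0,2,0,0]
Step 11: delete z at [8, 13] -> counters=[0,1,0,1,1,0,0,1,0,1,0,1,1,3,1,1,0,2,0,0]
Step 12: insert e at [4, 14] -> counters=[0,1,0,1,2,0,0,1,0,1,0,1,1,3,2,1,0,2,0,0]
Step 13: delete jiz at [13, 17] -> counters=[0,1,0,1,2,0,0,1,0,1,0,1,1,2,2,1,0,1,0,0]
Step 14: insert vhi at [9, 15] -> counters=[0,1,0,1,2,0,0,1,0,2,0,1,1,2,2,2,0,1,0,0]
Step 15: delete e at [4, 14] -> counters=[0,1,0,1,1,0,0,1,0,2,0,1,1,2,1,2,0,1,0,0]
Step 16: insert e at [4, 14] -> counters=[0,1,0,1,2,0,0,1,0,2,0,1,1,2,2,2,0,1,0,0]
Step 17: insert j at [7, 12] -> counters=[0,1,0,1,2,0,0,2,0,2,0,1,2,2,2,2,0,1,0,0]
Step 18: insert s at [11, 13] -> counters=[0,1,0,1,2,0,0,2,0,2,0,2,2,3,2,2,0,1,0,0]
Step 19: insert s at [11, 13] -> counters=[0,1,0,1,2,0,0,2,0,2,0,3,2,4,2,2,0,1,0,0]
Step 20: insert vhi at [9, 15] -> counters=[0,1,0,1,2,0,0,2,0,3,0,3,2,4,2,3,0,1,0,0]
Final counters=[0,1,0,1,2,0,0,2,0,3,0,3,2,4,2,3,0,1,0,0] -> counters[3]=1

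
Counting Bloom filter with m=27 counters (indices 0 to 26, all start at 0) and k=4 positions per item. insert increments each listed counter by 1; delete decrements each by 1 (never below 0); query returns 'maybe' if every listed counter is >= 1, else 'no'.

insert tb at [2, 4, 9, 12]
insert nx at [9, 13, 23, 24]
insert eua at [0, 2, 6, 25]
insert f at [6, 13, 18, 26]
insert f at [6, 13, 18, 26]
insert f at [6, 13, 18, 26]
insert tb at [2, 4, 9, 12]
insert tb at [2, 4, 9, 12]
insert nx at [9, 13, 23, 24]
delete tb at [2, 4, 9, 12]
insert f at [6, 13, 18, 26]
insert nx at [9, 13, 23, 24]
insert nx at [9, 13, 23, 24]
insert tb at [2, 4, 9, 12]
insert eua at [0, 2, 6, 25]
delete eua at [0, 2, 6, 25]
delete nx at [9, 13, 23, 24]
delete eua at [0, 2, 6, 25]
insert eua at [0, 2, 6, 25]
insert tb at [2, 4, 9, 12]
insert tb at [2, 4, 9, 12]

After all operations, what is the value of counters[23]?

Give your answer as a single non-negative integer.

Answer: 3

Derivation:
Step 1: insert tb at [2, 4, 9, 12] -> counters=[0,0,1,0,1,0,0,0,0,1,0,0,1,0,0,0,0,0,0,0,0,0,0,0,0,0,0]
Step 2: insert nx at [9, 13, 23, 24] -> counters=[0,0,1,0,1,0,0,0,0,2,0,0,1,1,0,0,0,0,0,0,0,0,0,1,1,0,0]
Step 3: insert eua at [0, 2, 6, 25] -> counters=[1,0,2,0,1,0,1,0,0,2,0,0,1,1,0,0,0,0,0,0,0,0,0,1,1,1,0]
Step 4: insert f at [6, 13, 18, 26] -> counters=[1,0,2,0,1,0,2,0,0,2,0,0,1,2,0,0,0,0,1,0,0,0,0,1,1,1,1]
Step 5: insert f at [6, 13, 18, 26] -> counters=[1,0,2,0,1,0,3,0,0,2,0,0,1,3,0,0,0,0,2,0,0,0,0,1,1,1,2]
Step 6: insert f at [6, 13, 18, 26] -> counters=[1,0,2,0,1,0,4,0,0,2,0,0,1,4,0,0,0,0,3,0,0,0,0,1,1,1,3]
Step 7: insert tb at [2, 4, 9, 12] -> counters=[1,0,3,0,2,0,4,0,0,3,0,0,2,4,0,0,0,0,3,0,0,0,0,1,1,1,3]
Step 8: insert tb at [2, 4, 9, 12] -> counters=[1,0,4,0,3,0,4,0,0,4,0,0,3,4,0,0,0,0,3,0,0,0,0,1,1,1,3]
Step 9: insert nx at [9, 13, 23, 24] -> counters=[1,0,4,0,3,0,4,0,0,5,0,0,3,5,0,0,0,0,3,0,0,0,0,2,2,1,3]
Step 10: delete tb at [2, 4, 9, 12] -> counters=[1,0,3,0,2,0,4,0,0,4,0,0,2,5,0,0,0,0,3,0,0,0,0,2,2,1,3]
Step 11: insert f at [6, 13, 18, 26] -> counters=[1,0,3,0,2,0,5,0,0,4,0,0,2,6,0,0,0,0,4,0,0,0,0,2,2,1,4]
Step 12: insert nx at [9, 13, 23, 24] -> counters=[1,0,3,0,2,0,5,0,0,5,0,0,2,7,0,0,0,0,4,0,0,0,0,3,3,1,4]
Step 13: insert nx at [9, 13, 23, 24] -> counters=[1,0,3,0,2,0,5,0,0,6,0,0,2,8,0,0,0,0,4,0,0,0,0,4,4,1,4]
Step 14: insert tb at [2, 4, 9, 12] -> counters=[1,0,4,0,3,0,5,0,0,7,0,0,3,8,0,0,0,0,4,0,0,0,0,4,4,1,4]
Step 15: insert eua at [0, 2, 6, 25] -> counters=[2,0,5,0,3,0,6,0,0,7,0,0,3,8,0,0,0,0,4,0,0,0,0,4,4,2,4]
Step 16: delete eua at [0, 2, 6, 25] -> counters=[1,0,4,0,3,0,5,0,0,7,0,0,3,8,0,0,0,0,4,0,0,0,0,4,4,1,4]
Step 17: delete nx at [9, 13, 23, 24] -> counters=[1,0,4,0,3,0,5,0,0,6,0,0,3,7,0,0,0,0,4,0,0,0,0,3,3,1,4]
Step 18: delete eua at [0, 2, 6, 25] -> counters=[0,0,3,0,3,0,4,0,0,6,0,0,3,7,0,0,0,0,4,0,0,0,0,3,3,0,4]
Step 19: insert eua at [0, 2, 6, 25] -> counters=[1,0,4,0,3,0,5,0,0,6,0,0,3,7,0,0,0,0,4,0,0,0,0,3,3,1,4]
Step 20: insert tb at [2, 4, 9, 12] -> counters=[1,0,5,0,4,0,5,0,0,7,0,0,4,7,0,0,0,0,4,0,0,0,0,3,3,1,4]
Step 21: insert tb at [2, 4, 9, 12] -> counters=[1,0,6,0,5,0,5,0,0,8,0,0,5,7,0,0,0,0,4,0,0,0,0,3,3,1,4]
Final counters=[1,0,6,0,5,0,5,0,0,8,0,0,5,7,0,0,0,0,4,0,0,0,0,3,3,1,4] -> counters[23]=3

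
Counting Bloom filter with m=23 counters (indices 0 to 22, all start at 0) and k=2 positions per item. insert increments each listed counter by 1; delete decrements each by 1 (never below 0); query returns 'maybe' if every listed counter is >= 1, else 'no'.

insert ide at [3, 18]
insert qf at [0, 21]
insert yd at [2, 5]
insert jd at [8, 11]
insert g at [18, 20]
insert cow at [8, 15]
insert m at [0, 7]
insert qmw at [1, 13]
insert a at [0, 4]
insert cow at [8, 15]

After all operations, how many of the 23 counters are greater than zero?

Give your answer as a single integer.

Step 1: insert ide at [3, 18] -> counters=[0,0,0,1,0,0,0,0,0,0,0,0,0,0,0,0,0,0,1,0,0,0,0]
Step 2: insert qf at [0, 21] -> counters=[1,0,0,1,0,0,0,0,0,0,0,0,0,0,0,0,0,0,1,0,0,1,0]
Step 3: insert yd at [2, 5] -> counters=[1,0,1,1,0,1,0,0,0,0,0,0,0,0,0,0,0,0,1,0,0,1,0]
Step 4: insert jd at [8, 11] -> counters=[1,0,1,1,0,1,0,0,1,0,0,1,0,0,0,0,0,0,1,0,0,1,0]
Step 5: insert g at [18, 20] -> counters=[1,0,1,1,0,1,0,0,1,0,0,1,0,0,0,0,0,0,2,0,1,1,0]
Step 6: insert cow at [8, 15] -> counters=[1,0,1,1,0,1,0,0,2,0,0,1,0,0,0,1,0,0,2,0,1,1,0]
Step 7: insert m at [0, 7] -> counters=[2,0,1,1,0,1,0,1,2,0,0,1,0,0,0,1,0,0,2,0,1,1,0]
Step 8: insert qmw at [1, 13] -> counters=[2,1,1,1,0,1,0,1,2,0,0,1,0,1,0,1,0,0,2,0,1,1,0]
Step 9: insert a at [0, 4] -> counters=[3,1,1,1,1,1,0,1,2,0,0,1,0,1,0,1,0,0,2,0,1,1,0]
Step 10: insert cow at [8, 15] -> counters=[3,1,1,1,1,1,0,1,3,0,0,1,0,1,0,2,0,0,2,0,1,1,0]
Final counters=[3,1,1,1,1,1,0,1,3,0,0,1,0,1,0,2,0,0,2,0,1,1,0] -> 14 nonzero

Answer: 14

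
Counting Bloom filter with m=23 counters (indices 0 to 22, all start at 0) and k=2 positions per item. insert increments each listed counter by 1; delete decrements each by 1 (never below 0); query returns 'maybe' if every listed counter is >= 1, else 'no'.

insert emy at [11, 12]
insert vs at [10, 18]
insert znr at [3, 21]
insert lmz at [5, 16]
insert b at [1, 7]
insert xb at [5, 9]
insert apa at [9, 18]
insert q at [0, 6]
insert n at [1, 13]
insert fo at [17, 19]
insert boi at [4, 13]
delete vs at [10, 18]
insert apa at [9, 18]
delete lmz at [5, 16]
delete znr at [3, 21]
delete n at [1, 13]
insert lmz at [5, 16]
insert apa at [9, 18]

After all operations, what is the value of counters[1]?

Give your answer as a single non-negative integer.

Answer: 1

Derivation:
Step 1: insert emy at [11, 12] -> counters=[0,0,0,0,0,0,0,0,0,0,0,1,1,0,0,0,0,0,0,0,0,0,0]
Step 2: insert vs at [10, 18] -> counters=[0,0,0,0,0,0,0,0,0,0,1,1,1,0,0,0,0,0,1,0,0,0,0]
Step 3: insert znr at [3, 21] -> counters=[0,0,0,1,0,0,0,0,0,0,1,1,1,0,0,0,0,0,1,0,0,1,0]
Step 4: insert lmz at [5, 16] -> counters=[0,0,0,1,0,1,0,0,0,0,1,1,1,0,0,0,1,0,1,0,0,1,0]
Step 5: insert b at [1, 7] -> counters=[0,1,0,1,0,1,0,1,0,0,1,1,1,0,0,0,1,0,1,0,0,1,0]
Step 6: insert xb at [5, 9] -> counters=[0,1,0,1,0,2,0,1,0,1,1,1,1,0,0,0,1,0,1,0,0,1,0]
Step 7: insert apa at [9, 18] -> counters=[0,1,0,1,0,2,0,1,0,2,1,1,1,0,0,0,1,0,2,0,0,1,0]
Step 8: insert q at [0, 6] -> counters=[1,1,0,1,0,2,1,1,0,2,1,1,1,0,0,0,1,0,2,0,0,1,0]
Step 9: insert n at [1, 13] -> counters=[1,2,0,1,0,2,1,1,0,2,1,1,1,1,0,0,1,0,2,0,0,1,0]
Step 10: insert fo at [17, 19] -> counters=[1,2,0,1,0,2,1,1,0,2,1,1,1,1,0,0,1,1,2,1,0,1,0]
Step 11: insert boi at [4, 13] -> counters=[1,2,0,1,1,2,1,1,0,2,1,1,1,2,0,0,1,1,2,1,0,1,0]
Step 12: delete vs at [10, 18] -> counters=[1,2,0,1,1,2,1,1,0,2,0,1,1,2,0,0,1,1,1,1,0,1,0]
Step 13: insert apa at [9, 18] -> counters=[1,2,0,1,1,2,1,1,0,3,0,1,1,2,0,0,1,1,2,1,0,1,0]
Step 14: delete lmz at [5, 16] -> counters=[1,2,0,1,1,1,1,1,0,3,0,1,1,2,0,0,0,1,2,1,0,1,0]
Step 15: delete znr at [3, 21] -> counters=[1,2,0,0,1,1,1,1,0,3,0,1,1,2,0,0,0,1,2,1,0,0,0]
Step 16: delete n at [1, 13] -> counters=[1,1,0,0,1,1,1,1,0,3,0,1,1,1,0,0,0,1,2,1,0,0,0]
Step 17: insert lmz at [5, 16] -> counters=[1,1,0,0,1,2,1,1,0,3,0,1,1,1,0,0,1,1,2,1,0,0,0]
Step 18: insert apa at [9, 18] -> counters=[1,1,0,0,1,2,1,1,0,4,0,1,1,1,0,0,1,1,3,1,0,0,0]
Final counters=[1,1,0,0,1,2,1,1,0,4,0,1,1,1,0,0,1,1,3,1,0,0,0] -> counters[1]=1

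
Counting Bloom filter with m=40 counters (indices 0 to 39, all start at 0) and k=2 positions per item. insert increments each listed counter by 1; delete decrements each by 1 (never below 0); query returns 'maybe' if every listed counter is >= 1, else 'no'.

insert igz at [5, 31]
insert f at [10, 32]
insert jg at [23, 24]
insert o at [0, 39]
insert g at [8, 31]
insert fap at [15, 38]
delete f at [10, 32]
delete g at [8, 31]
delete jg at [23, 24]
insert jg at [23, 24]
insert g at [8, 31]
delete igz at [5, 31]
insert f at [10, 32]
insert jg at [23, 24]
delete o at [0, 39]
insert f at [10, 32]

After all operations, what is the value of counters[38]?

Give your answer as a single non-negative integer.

Answer: 1

Derivation:
Step 1: insert igz at [5, 31] -> counters=[0,0,0,0,0,1,0,0,0,0,0,0,0,0,0,0,0,0,0,0,0,0,0,0,0,0,0,0,0,0,0,1,0,0,0,0,0,0,0,0]
Step 2: insert f at [10, 32] -> counters=[0,0,0,0,0,1,0,0,0,0,1,0,0,0,0,0,0,0,0,0,0,0,0,0,0,0,0,0,0,0,0,1,1,0,0,0,0,0,0,0]
Step 3: insert jg at [23, 24] -> counters=[0,0,0,0,0,1,0,0,0,0,1,0,0,0,0,0,0,0,0,0,0,0,0,1,1,0,0,0,0,0,0,1,1,0,0,0,0,0,0,0]
Step 4: insert o at [0, 39] -> counters=[1,0,0,0,0,1,0,0,0,0,1,0,0,0,0,0,0,0,0,0,0,0,0,1,1,0,0,0,0,0,0,1,1,0,0,0,0,0,0,1]
Step 5: insert g at [8, 31] -> counters=[1,0,0,0,0,1,0,0,1,0,1,0,0,0,0,0,0,0,0,0,0,0,0,1,1,0,0,0,0,0,0,2,1,0,0,0,0,0,0,1]
Step 6: insert fap at [15, 38] -> counters=[1,0,0,0,0,1,0,0,1,0,1,0,0,0,0,1,0,0,0,0,0,0,0,1,1,0,0,0,0,0,0,2,1,0,0,0,0,0,1,1]
Step 7: delete f at [10, 32] -> counters=[1,0,0,0,0,1,0,0,1,0,0,0,0,0,0,1,0,0,0,0,0,0,0,1,1,0,0,0,0,0,0,2,0,0,0,0,0,0,1,1]
Step 8: delete g at [8, 31] -> counters=[1,0,0,0,0,1,0,0,0,0,0,0,0,0,0,1,0,0,0,0,0,0,0,1,1,0,0,0,0,0,0,1,0,0,0,0,0,0,1,1]
Step 9: delete jg at [23, 24] -> counters=[1,0,0,0,0,1,0,0,0,0,0,0,0,0,0,1,0,0,0,0,0,0,0,0,0,0,0,0,0,0,0,1,0,0,0,0,0,0,1,1]
Step 10: insert jg at [23, 24] -> counters=[1,0,0,0,0,1,0,0,0,0,0,0,0,0,0,1,0,0,0,0,0,0,0,1,1,0,0,0,0,0,0,1,0,0,0,0,0,0,1,1]
Step 11: insert g at [8, 31] -> counters=[1,0,0,0,0,1,0,0,1,0,0,0,0,0,0,1,0,0,0,0,0,0,0,1,1,0,0,0,0,0,0,2,0,0,0,0,0,0,1,1]
Step 12: delete igz at [5, 31] -> counters=[1,0,0,0,0,0,0,0,1,0,0,0,0,0,0,1,0,0,0,0,0,0,0,1,1,0,0,0,0,0,0,1,0,0,0,0,0,0,1,1]
Step 13: insert f at [10, 32] -> counters=[1,0,0,0,0,0,0,0,1,0,1,0,0,0,0,1,0,0,0,0,0,0,0,1,1,0,0,0,0,0,0,1,1,0,0,0,0,0,1,1]
Step 14: insert jg at [23, 24] -> counters=[1,0,0,0,0,0,0,0,1,0,1,0,0,0,0,1,0,0,0,0,0,0,0,2,2,0,0,0,0,0,0,1,1,0,0,0,0,0,1,1]
Step 15: delete o at [0, 39] -> counters=[0,0,0,0,0,0,0,0,1,0,1,0,0,0,0,1,0,0,0,0,0,0,0,2,2,0,0,0,0,0,0,1,1,0,0,0,0,0,1,0]
Step 16: insert f at [10, 32] -> counters=[0,0,0,0,0,0,0,0,1,0,2,0,0,0,0,1,0,0,0,0,0,0,0,2,2,0,0,0,0,0,0,1,2,0,0,0,0,0,1,0]
Final counters=[0,0,0,0,0,0,0,0,1,0,2,0,0,0,0,1,0,0,0,0,0,0,0,2,2,0,0,0,0,0,0,1,2,0,0,0,0,0,1,0] -> counters[38]=1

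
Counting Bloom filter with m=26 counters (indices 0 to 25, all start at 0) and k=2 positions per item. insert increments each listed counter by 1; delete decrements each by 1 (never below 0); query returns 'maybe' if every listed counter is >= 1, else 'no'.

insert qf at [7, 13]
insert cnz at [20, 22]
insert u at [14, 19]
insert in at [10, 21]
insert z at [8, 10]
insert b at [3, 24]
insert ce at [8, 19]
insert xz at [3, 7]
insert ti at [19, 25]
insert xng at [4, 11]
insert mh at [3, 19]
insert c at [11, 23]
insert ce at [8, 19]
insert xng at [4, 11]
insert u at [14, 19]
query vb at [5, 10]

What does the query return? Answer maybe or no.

Step 1: insert qf at [7, 13] -> counters=[0,0,0,0,0,0,0,1,0,0,0,0,0,1,0,0,0,0,0,0,0,0,0,0,0,0]
Step 2: insert cnz at [20, 22] -> counters=[0,0,0,0,0,0,0,1,0,0,0,0,0,1,0,0,0,0,0,0,1,0,1,0,0,0]
Step 3: insert u at [14, 19] -> counters=[0,0,0,0,0,0,0,1,0,0,0,0,0,1,1,0,0,0,0,1,1,0,1,0,0,0]
Step 4: insert in at [10, 21] -> counters=[0,0,0,0,0,0,0,1,0,0,1,0,0,1,1,0,0,0,0,1,1,1,1,0,0,0]
Step 5: insert z at [8, 10] -> counters=[0,0,0,0,0,0,0,1,1,0,2,0,0,1,1,0,0,0,0,1,1,1,1,0,0,0]
Step 6: insert b at [3, 24] -> counters=[0,0,0,1,0,0,0,1,1,0,2,0,0,1,1,0,0,0,0,1,1,1,1,0,1,0]
Step 7: insert ce at [8, 19] -> counters=[0,0,0,1,0,0,0,1,2,0,2,0,0,1,1,0,0,0,0,2,1,1,1,0,1,0]
Step 8: insert xz at [3, 7] -> counters=[0,0,0,2,0,0,0,2,2,0,2,0,0,1,1,0,0,0,0,2,1,1,1,0,1,0]
Step 9: insert ti at [19, 25] -> counters=[0,0,0,2,0,0,0,2,2,0,2,0,0,1,1,0,0,0,0,3,1,1,1,0,1,1]
Step 10: insert xng at [4, 11] -> counters=[0,0,0,2,1,0,0,2,2,0,2,1,0,1,1,0,0,0,0,3,1,1,1,0,1,1]
Step 11: insert mh at [3, 19] -> counters=[0,0,0,3,1,0,0,2,2,0,2,1,0,1,1,0,0,0,0,4,1,1,1,0,1,1]
Step 12: insert c at [11, 23] -> counters=[0,0,0,3,1,0,0,2,2,0,2,2,0,1,1,0,0,0,0,4,1,1,1,1,1,1]
Step 13: insert ce at [8, 19] -> counters=[0,0,0,3,1,0,0,2,3,0,2,2,0,1,1,0,0,0,0,5,1,1,1,1,1,1]
Step 14: insert xng at [4, 11] -> counters=[0,0,0,3,2,0,0,2,3,0,2,3,0,1,1,0,0,0,0,5,1,1,1,1,1,1]
Step 15: insert u at [14, 19] -> counters=[0,0,0,3,2,0,0,2,3,0,2,3,0,1,2,0,0,0,0,6,1,1,1,1,1,1]
Query vb: check counters[5]=0 counters[10]=2 -> no

Answer: no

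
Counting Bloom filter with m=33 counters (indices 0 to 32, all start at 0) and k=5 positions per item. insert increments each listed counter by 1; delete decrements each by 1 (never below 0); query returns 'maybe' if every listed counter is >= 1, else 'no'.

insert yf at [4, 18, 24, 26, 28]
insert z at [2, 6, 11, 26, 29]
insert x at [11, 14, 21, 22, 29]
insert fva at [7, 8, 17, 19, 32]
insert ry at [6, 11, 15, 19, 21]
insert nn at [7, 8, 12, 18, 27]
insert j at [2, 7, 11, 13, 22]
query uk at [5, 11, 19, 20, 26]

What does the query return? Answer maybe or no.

Answer: no

Derivation:
Step 1: insert yf at [4, 18, 24, 26, 28] -> counters=[0,0,0,0,1,0,0,0,0,0,0,0,0,0,0,0,0,0,1,0,0,0,0,0,1,0,1,0,1,0,0,0,0]
Step 2: insert z at [2, 6, 11, 26, 29] -> counters=[0,0,1,0,1,0,1,0,0,0,0,1,0,0,0,0,0,0,1,0,0,0,0,0,1,0,2,0,1,1,0,0,0]
Step 3: insert x at [11, 14, 21, 22, 29] -> counters=[0,0,1,0,1,0,1,0,0,0,0,2,0,0,1,0,0,0,1,0,0,1,1,0,1,0,2,0,1,2,0,0,0]
Step 4: insert fva at [7, 8, 17, 19, 32] -> counters=[0,0,1,0,1,0,1,1,1,0,0,2,0,0,1,0,0,1,1,1,0,1,1,0,1,0,2,0,1,2,0,0,1]
Step 5: insert ry at [6, 11, 15, 19, 21] -> counters=[0,0,1,0,1,0,2,1,1,0,0,3,0,0,1,1,0,1,1,2,0,2,1,0,1,0,2,0,1,2,0,0,1]
Step 6: insert nn at [7, 8, 12, 18, 27] -> counters=[0,0,1,0,1,0,2,2,2,0,0,3,1,0,1,1,0,1,2,2,0,2,1,0,1,0,2,1,1,2,0,0,1]
Step 7: insert j at [2, 7, 11, 13, 22] -> counters=[0,0,2,0,1,0,2,3,2,0,0,4,1,1,1,1,0,1,2,2,0,2,2,0,1,0,2,1,1,2,0,0,1]
Query uk: check counters[5]=0 counters[11]=4 counters[19]=2 counters[20]=0 counters[26]=2 -> no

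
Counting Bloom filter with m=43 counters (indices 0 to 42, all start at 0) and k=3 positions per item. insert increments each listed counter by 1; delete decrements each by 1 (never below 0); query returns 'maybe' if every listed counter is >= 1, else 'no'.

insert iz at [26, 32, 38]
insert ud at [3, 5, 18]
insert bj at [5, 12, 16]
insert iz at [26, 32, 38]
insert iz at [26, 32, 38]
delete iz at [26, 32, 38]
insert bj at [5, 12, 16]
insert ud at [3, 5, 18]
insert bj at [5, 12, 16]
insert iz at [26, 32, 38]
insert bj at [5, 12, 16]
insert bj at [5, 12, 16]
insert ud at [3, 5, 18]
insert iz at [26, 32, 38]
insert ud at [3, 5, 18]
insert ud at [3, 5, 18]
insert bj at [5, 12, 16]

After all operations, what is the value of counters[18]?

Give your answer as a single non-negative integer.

Step 1: insert iz at [26, 32, 38] -> counters=[0,0,0,0,0,0,0,0,0,0,0,0,0,0,0,0,0,0,0,0,0,0,0,0,0,0,1,0,0,0,0,0,1,0,0,0,0,0,1,0,0,0,0]
Step 2: insert ud at [3, 5, 18] -> counters=[0,0,0,1,0,1,0,0,0,0,0,0,0,0,0,0,0,0,1,0,0,0,0,0,0,0,1,0,0,0,0,0,1,0,0,0,0,0,1,0,0,0,0]
Step 3: insert bj at [5, 12, 16] -> counters=[0,0,0,1,0,2,0,0,0,0,0,0,1,0,0,0,1,0,1,0,0,0,0,0,0,0,1,0,0,0,0,0,1,0,0,0,0,0,1,0,0,0,0]
Step 4: insert iz at [26, 32, 38] -> counters=[0,0,0,1,0,2,0,0,0,0,0,0,1,0,0,0,1,0,1,0,0,0,0,0,0,0,2,0,0,0,0,0,2,0,0,0,0,0,2,0,0,0,0]
Step 5: insert iz at [26, 32, 38] -> counters=[0,0,0,1,0,2,0,0,0,0,0,0,1,0,0,0,1,0,1,0,0,0,0,0,0,0,3,0,0,0,0,0,3,0,0,0,0,0,3,0,0,0,0]
Step 6: delete iz at [26, 32, 38] -> counters=[0,0,0,1,0,2,0,0,0,0,0,0,1,0,0,0,1,0,1,0,0,0,0,0,0,0,2,0,0,0,0,0,2,0,0,0,0,0,2,0,0,0,0]
Step 7: insert bj at [5, 12, 16] -> counters=[0,0,0,1,0,3,0,0,0,0,0,0,2,0,0,0,2,0,1,0,0,0,0,0,0,0,2,0,0,0,0,0,2,0,0,0,0,0,2,0,0,0,0]
Step 8: insert ud at [3, 5, 18] -> counters=[0,0,0,2,0,4,0,0,0,0,0,0,2,0,0,0,2,0,2,0,0,0,0,0,0,0,2,0,0,0,0,0,2,0,0,0,0,0,2,0,0,0,0]
Step 9: insert bj at [5, 12, 16] -> counters=[0,0,0,2,0,5,0,0,0,0,0,0,3,0,0,0,3,0,2,0,0,0,0,0,0,0,2,0,0,0,0,0,2,0,0,0,0,0,2,0,0,0,0]
Step 10: insert iz at [26, 32, 38] -> counters=[0,0,0,2,0,5,0,0,0,0,0,0,3,0,0,0,3,0,2,0,0,0,0,0,0,0,3,0,0,0,0,0,3,0,0,0,0,0,3,0,0,0,0]
Step 11: insert bj at [5, 12, 16] -> counters=[0,0,0,2,0,6,0,0,0,0,0,0,4,0,0,0,4,0,2,0,0,0,0,0,0,0,3,0,0,0,0,0,3,0,0,0,0,0,3,0,0,0,0]
Step 12: insert bj at [5, 12, 16] -> counters=[0,0,0,2,0,7,0,0,0,0,0,0,5,0,0,0,5,0,2,0,0,0,0,0,0,0,3,0,0,0,0,0,3,0,0,0,0,0,3,0,0,0,0]
Step 13: insert ud at [3, 5, 18] -> counters=[0,0,0,3,0,8,0,0,0,0,0,0,5,0,0,0,5,0,3,0,0,0,0,0,0,0,3,0,0,0,0,0,3,0,0,0,0,0,3,0,0,0,0]
Step 14: insert iz at [26, 32, 38] -> counters=[0,0,0,3,0,8,0,0,0,0,0,0,5,0,0,0,5,0,3,0,0,0,0,0,0,0,4,0,0,0,0,0,4,0,0,0,0,0,4,0,0,0,0]
Step 15: insert ud at [3, 5, 18] -> counters=[0,0,0,4,0,9,0,0,0,0,0,0,5,0,0,0,5,0,4,0,0,0,0,0,0,0,4,0,0,0,0,0,4,0,0,0,0,0,4,0,0,0,0]
Step 16: insert ud at [3, 5, 18] -> counters=[0,0,0,5,0,10,0,0,0,0,0,0,5,0,0,0,5,0,5,0,0,0,0,0,0,0,4,0,0,0,0,0,4,0,0,0,0,0,4,0,0,0,0]
Step 17: insert bj at [5, 12, 16] -> counters=[0,0,0,5,0,11,0,0,0,0,0,0,6,0,0,0,6,0,5,0,0,0,0,0,0,0,4,0,0,0,0,0,4,0,0,0,0,0,4,0,0,0,0]
Final counters=[0,0,0,5,0,11,0,0,0,0,0,0,6,0,0,0,6,0,5,0,0,0,0,0,0,0,4,0,0,0,0,0,4,0,0,0,0,0,4,0,0,0,0] -> counters[18]=5

Answer: 5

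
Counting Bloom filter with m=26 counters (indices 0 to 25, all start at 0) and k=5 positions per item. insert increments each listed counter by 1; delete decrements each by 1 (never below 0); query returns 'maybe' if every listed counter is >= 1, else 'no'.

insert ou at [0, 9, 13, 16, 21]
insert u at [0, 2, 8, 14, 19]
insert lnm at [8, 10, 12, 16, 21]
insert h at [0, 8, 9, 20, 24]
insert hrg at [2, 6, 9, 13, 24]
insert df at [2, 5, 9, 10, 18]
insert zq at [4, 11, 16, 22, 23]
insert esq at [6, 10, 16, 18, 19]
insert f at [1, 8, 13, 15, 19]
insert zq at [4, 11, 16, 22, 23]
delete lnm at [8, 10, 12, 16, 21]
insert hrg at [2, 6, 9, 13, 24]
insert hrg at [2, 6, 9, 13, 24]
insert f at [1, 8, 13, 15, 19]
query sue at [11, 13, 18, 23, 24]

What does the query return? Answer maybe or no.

Answer: maybe

Derivation:
Step 1: insert ou at [0, 9, 13, 16, 21] -> counters=[1,0,0,0,0,0,0,0,0,1,0,0,0,1,0,0,1,0,0,0,0,1,0,0,0,0]
Step 2: insert u at [0, 2, 8, 14, 19] -> counters=[2,0,1,0,0,0,0,0,1,1,0,0,0,1,1,0,1,0,0,1,0,1,0,0,0,0]
Step 3: insert lnm at [8, 10, 12, 16, 21] -> counters=[2,0,1,0,0,0,0,0,2,1,1,0,1,1,1,0,2,0,0,1,0,2,0,0,0,0]
Step 4: insert h at [0, 8, 9, 20, 24] -> counters=[3,0,1,0,0,0,0,0,3,2,1,0,1,1,1,0,2,0,0,1,1,2,0,0,1,0]
Step 5: insert hrg at [2, 6, 9, 13, 24] -> counters=[3,0,2,0,0,0,1,0,3,3,1,0,1,2,1,0,2,0,0,1,1,2,0,0,2,0]
Step 6: insert df at [2, 5, 9, 10, 18] -> counters=[3,0,3,0,0,1,1,0,3,4,2,0,1,2,1,0,2,0,1,1,1,2,0,0,2,0]
Step 7: insert zq at [4, 11, 16, 22, 23] -> counters=[3,0,3,0,1,1,1,0,3,4,2,1,1,2,1,0,3,0,1,1,1,2,1,1,2,0]
Step 8: insert esq at [6, 10, 16, 18, 19] -> counters=[3,0,3,0,1,1,2,0,3,4,3,1,1,2,1,0,4,0,2,2,1,2,1,1,2,0]
Step 9: insert f at [1, 8, 13, 15, 19] -> counters=[3,1,3,0,1,1,2,0,4,4,3,1,1,3,1,1,4,0,2,3,1,2,1,1,2,0]
Step 10: insert zq at [4, 11, 16, 22, 23] -> counters=[3,1,3,0,2,1,2,0,4,4,3,2,1,3,1,1,5,0,2,3,1,2,2,2,2,0]
Step 11: delete lnm at [8, 10, 12, 16, 21] -> counters=[3,1,3,0,2,1,2,0,3,4,2,2,0,3,1,1,4,0,2,3,1,1,2,2,2,0]
Step 12: insert hrg at [2, 6, 9, 13, 24] -> counters=[3,1,4,0,2,1,3,0,3,5,2,2,0,4,1,1,4,0,2,3,1,1,2,2,3,0]
Step 13: insert hrg at [2, 6, 9, 13, 24] -> counters=[3,1,5,0,2,1,4,0,3,6,2,2,0,5,1,1,4,0,2,3,1,1,2,2,4,0]
Step 14: insert f at [1, 8, 13, 15, 19] -> counters=[3,2,5,0,2,1,4,0,4,6,2,2,0,6,1,2,4,0,2,4,1,1,2,2,4,0]
Query sue: check counters[11]=2 counters[13]=6 counters[18]=2 counters[23]=2 counters[24]=4 -> maybe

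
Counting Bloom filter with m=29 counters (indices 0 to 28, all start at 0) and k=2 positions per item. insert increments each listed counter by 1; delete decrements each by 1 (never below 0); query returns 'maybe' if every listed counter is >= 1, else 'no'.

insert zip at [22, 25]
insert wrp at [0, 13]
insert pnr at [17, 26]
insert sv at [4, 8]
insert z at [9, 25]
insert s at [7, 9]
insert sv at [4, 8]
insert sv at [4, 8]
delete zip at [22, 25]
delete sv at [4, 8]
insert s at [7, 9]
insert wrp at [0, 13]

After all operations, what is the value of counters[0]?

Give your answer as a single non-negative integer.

Step 1: insert zip at [22, 25] -> counters=[0,0,0,0,0,0,0,0,0,0,0,0,0,0,0,0,0,0,0,0,0,0,1,0,0,1,0,0,0]
Step 2: insert wrp at [0, 13] -> counters=[1,0,0,0,0,0,0,0,0,0,0,0,0,1,0,0,0,0,0,0,0,0,1,0,0,1,0,0,0]
Step 3: insert pnr at [17, 26] -> counters=[1,0,0,0,0,0,0,0,0,0,0,0,0,1,0,0,0,1,0,0,0,0,1,0,0,1,1,0,0]
Step 4: insert sv at [4, 8] -> counters=[1,0,0,0,1,0,0,0,1,0,0,0,0,1,0,0,0,1,0,0,0,0,1,0,0,1,1,0,0]
Step 5: insert z at [9, 25] -> counters=[1,0,0,0,1,0,0,0,1,1,0,0,0,1,0,0,0,1,0,0,0,0,1,0,0,2,1,0,0]
Step 6: insert s at [7, 9] -> counters=[1,0,0,0,1,0,0,1,1,2,0,0,0,1,0,0,0,1,0,0,0,0,1,0,0,2,1,0,0]
Step 7: insert sv at [4, 8] -> counters=[1,0,0,0,2,0,0,1,2,2,0,0,0,1,0,0,0,1,0,0,0,0,1,0,0,2,1,0,0]
Step 8: insert sv at [4, 8] -> counters=[1,0,0,0,3,0,0,1,3,2,0,0,0,1,0,0,0,1,0,0,0,0,1,0,0,2,1,0,0]
Step 9: delete zip at [22, 25] -> counters=[1,0,0,0,3,0,0,1,3,2,0,0,0,1,0,0,0,1,0,0,0,0,0,0,0,1,1,0,0]
Step 10: delete sv at [4, 8] -> counters=[1,0,0,0,2,0,0,1,2,2,0,0,0,1,0,0,0,1,0,0,0,0,0,0,0,1,1,0,0]
Step 11: insert s at [7, 9] -> counters=[1,0,0,0,2,0,0,2,2,3,0,0,0,1,0,0,0,1,0,0,0,0,0,0,0,1,1,0,0]
Step 12: insert wrp at [0, 13] -> counters=[2,0,0,0,2,0,0,2,2,3,0,0,0,2,0,0,0,1,0,0,0,0,0,0,0,1,1,0,0]
Final counters=[2,0,0,0,2,0,0,2,2,3,0,0,0,2,0,0,0,1,0,0,0,0,0,0,0,1,1,0,0] -> counters[0]=2

Answer: 2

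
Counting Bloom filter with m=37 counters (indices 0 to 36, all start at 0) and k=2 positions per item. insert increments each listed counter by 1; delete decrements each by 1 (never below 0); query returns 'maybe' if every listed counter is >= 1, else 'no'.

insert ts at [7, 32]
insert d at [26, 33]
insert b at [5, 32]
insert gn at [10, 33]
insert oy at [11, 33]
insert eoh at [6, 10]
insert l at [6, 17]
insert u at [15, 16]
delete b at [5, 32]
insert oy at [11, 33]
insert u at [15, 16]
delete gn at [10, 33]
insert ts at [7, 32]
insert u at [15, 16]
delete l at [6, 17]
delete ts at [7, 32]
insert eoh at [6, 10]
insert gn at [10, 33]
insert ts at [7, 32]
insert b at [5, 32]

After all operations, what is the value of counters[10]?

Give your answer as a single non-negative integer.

Answer: 3

Derivation:
Step 1: insert ts at [7, 32] -> counters=[0,0,0,0,0,0,0,1,0,0,0,0,0,0,0,0,0,0,0,0,0,0,0,0,0,0,0,0,0,0,0,0,1,0,0,0,0]
Step 2: insert d at [26, 33] -> counters=[0,0,0,0,0,0,0,1,0,0,0,0,0,0,0,0,0,0,0,0,0,0,0,0,0,0,1,0,0,0,0,0,1,1,0,0,0]
Step 3: insert b at [5, 32] -> counters=[0,0,0,0,0,1,0,1,0,0,0,0,0,0,0,0,0,0,0,0,0,0,0,0,0,0,1,0,0,0,0,0,2,1,0,0,0]
Step 4: insert gn at [10, 33] -> counters=[0,0,0,0,0,1,0,1,0,0,1,0,0,0,0,0,0,0,0,0,0,0,0,0,0,0,1,0,0,0,0,0,2,2,0,0,0]
Step 5: insert oy at [11, 33] -> counters=[0,0,0,0,0,1,0,1,0,0,1,1,0,0,0,0,0,0,0,0,0,0,0,0,0,0,1,0,0,0,0,0,2,3,0,0,0]
Step 6: insert eoh at [6, 10] -> counters=[0,0,0,0,0,1,1,1,0,0,2,1,0,0,0,0,0,0,0,0,0,0,0,0,0,0,1,0,0,0,0,0,2,3,0,0,0]
Step 7: insert l at [6, 17] -> counters=[0,0,0,0,0,1,2,1,0,0,2,1,0,0,0,0,0,1,0,0,0,0,0,0,0,0,1,0,0,0,0,0,2,3,0,0,0]
Step 8: insert u at [15, 16] -> counters=[0,0,0,0,0,1,2,1,0,0,2,1,0,0,0,1,1,1,0,0,0,0,0,0,0,0,1,0,0,0,0,0,2,3,0,0,0]
Step 9: delete b at [5, 32] -> counters=[0,0,0,0,0,0,2,1,0,0,2,1,0,0,0,1,1,1,0,0,0,0,0,0,0,0,1,0,0,0,0,0,1,3,0,0,0]
Step 10: insert oy at [11, 33] -> counters=[0,0,0,0,0,0,2,1,0,0,2,2,0,0,0,1,1,1,0,0,0,0,0,0,0,0,1,0,0,0,0,0,1,4,0,0,0]
Step 11: insert u at [15, 16] -> counters=[0,0,0,0,0,0,2,1,0,0,2,2,0,0,0,2,2,1,0,0,0,0,0,0,0,0,1,0,0,0,0,0,1,4,0,0,0]
Step 12: delete gn at [10, 33] -> counters=[0,0,0,0,0,0,2,1,0,0,1,2,0,0,0,2,2,1,0,0,0,0,0,0,0,0,1,0,0,0,0,0,1,3,0,0,0]
Step 13: insert ts at [7, 32] -> counters=[0,0,0,0,0,0,2,2,0,0,1,2,0,0,0,2,2,1,0,0,0,0,0,0,0,0,1,0,0,0,0,0,2,3,0,0,0]
Step 14: insert u at [15, 16] -> counters=[0,0,0,0,0,0,2,2,0,0,1,2,0,0,0,3,3,1,0,0,0,0,0,0,0,0,1,0,0,0,0,0,2,3,0,0,0]
Step 15: delete l at [6, 17] -> counters=[0,0,0,0,0,0,1,2,0,0,1,2,0,0,0,3,3,0,0,0,0,0,0,0,0,0,1,0,0,0,0,0,2,3,0,0,0]
Step 16: delete ts at [7, 32] -> counters=[0,0,0,0,0,0,1,1,0,0,1,2,0,0,0,3,3,0,0,0,0,0,0,0,0,0,1,0,0,0,0,0,1,3,0,0,0]
Step 17: insert eoh at [6, 10] -> counters=[0,0,0,0,0,0,2,1,0,0,2,2,0,0,0,3,3,0,0,0,0,0,0,0,0,0,1,0,0,0,0,0,1,3,0,0,0]
Step 18: insert gn at [10, 33] -> counters=[0,0,0,0,0,0,2,1,0,0,3,2,0,0,0,3,3,0,0,0,0,0,0,0,0,0,1,0,0,0,0,0,1,4,0,0,0]
Step 19: insert ts at [7, 32] -> counters=[0,0,0,0,0,0,2,2,0,0,3,2,0,0,0,3,3,0,0,0,0,0,0,0,0,0,1,0,0,0,0,0,2,4,0,0,0]
Step 20: insert b at [5, 32] -> counters=[0,0,0,0,0,1,2,2,0,0,3,2,0,0,0,3,3,0,0,0,0,0,0,0,0,0,1,0,0,0,0,0,3,4,0,0,0]
Final counters=[0,0,0,0,0,1,2,2,0,0,3,2,0,0,0,3,3,0,0,0,0,0,0,0,0,0,1,0,0,0,0,0,3,4,0,0,0] -> counters[10]=3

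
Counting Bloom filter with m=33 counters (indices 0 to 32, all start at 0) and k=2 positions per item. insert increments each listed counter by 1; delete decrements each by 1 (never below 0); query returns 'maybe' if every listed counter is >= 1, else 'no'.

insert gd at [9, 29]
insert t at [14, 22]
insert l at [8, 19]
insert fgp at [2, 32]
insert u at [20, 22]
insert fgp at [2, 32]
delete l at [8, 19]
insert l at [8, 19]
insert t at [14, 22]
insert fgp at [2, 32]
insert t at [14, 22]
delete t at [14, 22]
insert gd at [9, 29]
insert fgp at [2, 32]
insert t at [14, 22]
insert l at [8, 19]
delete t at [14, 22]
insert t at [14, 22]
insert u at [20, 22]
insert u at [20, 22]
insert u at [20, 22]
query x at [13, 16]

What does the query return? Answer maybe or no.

Answer: no

Derivation:
Step 1: insert gd at [9, 29] -> counters=[0,0,0,0,0,0,0,0,0,1,0,0,0,0,0,0,0,0,0,0,0,0,0,0,0,0,0,0,0,1,0,0,0]
Step 2: insert t at [14, 22] -> counters=[0,0,0,0,0,0,0,0,0,1,0,0,0,0,1,0,0,0,0,0,0,0,1,0,0,0,0,0,0,1,0,0,0]
Step 3: insert l at [8, 19] -> counters=[0,0,0,0,0,0,0,0,1,1,0,0,0,0,1,0,0,0,0,1,0,0,1,0,0,0,0,0,0,1,0,0,0]
Step 4: insert fgp at [2, 32] -> counters=[0,0,1,0,0,0,0,0,1,1,0,0,0,0,1,0,0,0,0,1,0,0,1,0,0,0,0,0,0,1,0,0,1]
Step 5: insert u at [20, 22] -> counters=[0,0,1,0,0,0,0,0,1,1,0,0,0,0,1,0,0,0,0,1,1,0,2,0,0,0,0,0,0,1,0,0,1]
Step 6: insert fgp at [2, 32] -> counters=[0,0,2,0,0,0,0,0,1,1,0,0,0,0,1,0,0,0,0,1,1,0,2,0,0,0,0,0,0,1,0,0,2]
Step 7: delete l at [8, 19] -> counters=[0,0,2,0,0,0,0,0,0,1,0,0,0,0,1,0,0,0,0,0,1,0,2,0,0,0,0,0,0,1,0,0,2]
Step 8: insert l at [8, 19] -> counters=[0,0,2,0,0,0,0,0,1,1,0,0,0,0,1,0,0,0,0,1,1,0,2,0,0,0,0,0,0,1,0,0,2]
Step 9: insert t at [14, 22] -> counters=[0,0,2,0,0,0,0,0,1,1,0,0,0,0,2,0,0,0,0,1,1,0,3,0,0,0,0,0,0,1,0,0,2]
Step 10: insert fgp at [2, 32] -> counters=[0,0,3,0,0,0,0,0,1,1,0,0,0,0,2,0,0,0,0,1,1,0,3,0,0,0,0,0,0,1,0,0,3]
Step 11: insert t at [14, 22] -> counters=[0,0,3,0,0,0,0,0,1,1,0,0,0,0,3,0,0,0,0,1,1,0,4,0,0,0,0,0,0,1,0,0,3]
Step 12: delete t at [14, 22] -> counters=[0,0,3,0,0,0,0,0,1,1,0,0,0,0,2,0,0,0,0,1,1,0,3,0,0,0,0,0,0,1,0,0,3]
Step 13: insert gd at [9, 29] -> counters=[0,0,3,0,0,0,0,0,1,2,0,0,0,0,2,0,0,0,0,1,1,0,3,0,0,0,0,0,0,2,0,0,3]
Step 14: insert fgp at [2, 32] -> counters=[0,0,4,0,0,0,0,0,1,2,0,0,0,0,2,0,0,0,0,1,1,0,3,0,0,0,0,0,0,2,0,0,4]
Step 15: insert t at [14, 22] -> counters=[0,0,4,0,0,0,0,0,1,2,0,0,0,0,3,0,0,0,0,1,1,0,4,0,0,0,0,0,0,2,0,0,4]
Step 16: insert l at [8, 19] -> counters=[0,0,4,0,0,0,0,0,2,2,0,0,0,0,3,0,0,0,0,2,1,0,4,0,0,0,0,0,0,2,0,0,4]
Step 17: delete t at [14, 22] -> counters=[0,0,4,0,0,0,0,0,2,2,0,0,0,0,2,0,0,0,0,2,1,0,3,0,0,0,0,0,0,2,0,0,4]
Step 18: insert t at [14, 22] -> counters=[0,0,4,0,0,0,0,0,2,2,0,0,0,0,3,0,0,0,0,2,1,0,4,0,0,0,0,0,0,2,0,0,4]
Step 19: insert u at [20, 22] -> counters=[0,0,4,0,0,0,0,0,2,2,0,0,0,0,3,0,0,0,0,2,2,0,5,0,0,0,0,0,0,2,0,0,4]
Step 20: insert u at [20, 22] -> counters=[0,0,4,0,0,0,0,0,2,2,0,0,0,0,3,0,0,0,0,2,3,0,6,0,0,0,0,0,0,2,0,0,4]
Step 21: insert u at [20, 22] -> counters=[0,0,4,0,0,0,0,0,2,2,0,0,0,0,3,0,0,0,0,2,4,0,7,0,0,0,0,0,0,2,0,0,4]
Query x: check counters[13]=0 counters[16]=0 -> no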